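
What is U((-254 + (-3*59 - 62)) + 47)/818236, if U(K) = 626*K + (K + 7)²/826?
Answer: -230423175/675862936 ≈ -0.34093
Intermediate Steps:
U(K) = 626*K + (7 + K)²/826 (U(K) = 626*K + (7 + K)²*(1/826) = 626*K + (7 + K)²/826)
U((-254 + (-3*59 - 62)) + 47)/818236 = (626*((-254 + (-3*59 - 62)) + 47) + (7 + ((-254 + (-3*59 - 62)) + 47))²/826)/818236 = (626*((-254 + (-177 - 62)) + 47) + (7 + ((-254 + (-177 - 62)) + 47))²/826)*(1/818236) = (626*((-254 - 239) + 47) + (7 + ((-254 - 239) + 47))²/826)*(1/818236) = (626*(-493 + 47) + (7 + (-493 + 47))²/826)*(1/818236) = (626*(-446) + (7 - 446)²/826)*(1/818236) = (-279196 + (1/826)*(-439)²)*(1/818236) = (-279196 + (1/826)*192721)*(1/818236) = (-279196 + 192721/826)*(1/818236) = -230423175/826*1/818236 = -230423175/675862936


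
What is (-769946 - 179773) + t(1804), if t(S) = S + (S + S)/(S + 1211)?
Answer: -2857960117/3015 ≈ -9.4791e+5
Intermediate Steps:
t(S) = S + 2*S/(1211 + S) (t(S) = S + (2*S)/(1211 + S) = S + 2*S/(1211 + S))
(-769946 - 179773) + t(1804) = (-769946 - 179773) + 1804*(1213 + 1804)/(1211 + 1804) = -949719 + 1804*3017/3015 = -949719 + 1804*(1/3015)*3017 = -949719 + 5442668/3015 = -2857960117/3015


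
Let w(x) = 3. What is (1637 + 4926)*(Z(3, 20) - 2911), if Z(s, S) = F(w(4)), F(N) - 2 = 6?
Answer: -19052389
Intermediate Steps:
F(N) = 8 (F(N) = 2 + 6 = 8)
Z(s, S) = 8
(1637 + 4926)*(Z(3, 20) - 2911) = (1637 + 4926)*(8 - 2911) = 6563*(-2903) = -19052389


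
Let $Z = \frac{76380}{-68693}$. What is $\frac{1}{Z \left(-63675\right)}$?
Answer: $\frac{68693}{4863496500} \approx 1.4124 \cdot 10^{-5}$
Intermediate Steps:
$Z = - \frac{76380}{68693}$ ($Z = 76380 \left(- \frac{1}{68693}\right) = - \frac{76380}{68693} \approx -1.1119$)
$\frac{1}{Z \left(-63675\right)} = \frac{1}{\left(- \frac{76380}{68693}\right) \left(-63675\right)} = \left(- \frac{68693}{76380}\right) \left(- \frac{1}{63675}\right) = \frac{68693}{4863496500}$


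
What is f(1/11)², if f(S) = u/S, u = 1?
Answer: 121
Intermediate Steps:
f(S) = 1/S
f(1/11)² = (1/(1/11))² = 11² = 121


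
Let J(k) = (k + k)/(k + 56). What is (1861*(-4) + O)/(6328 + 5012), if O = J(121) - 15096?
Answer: -1994669/1003590 ≈ -1.9875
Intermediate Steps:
J(k) = 2*k/(56 + k) (J(k) = (2*k)/(56 + k) = 2*k/(56 + k))
O = -2671750/177 (O = 2*121/(56 + 121) - 15096 = 2*121/177 - 15096 = 2*121*(1/177) - 15096 = 242/177 - 15096 = -2671750/177 ≈ -15095.)
(1861*(-4) + O)/(6328 + 5012) = (1861*(-4) - 2671750/177)/(6328 + 5012) = (-7444 - 2671750/177)/11340 = -3989338/177*1/11340 = -1994669/1003590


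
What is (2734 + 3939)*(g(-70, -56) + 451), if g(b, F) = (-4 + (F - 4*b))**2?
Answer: 325982723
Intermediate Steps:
g(b, F) = (-4 + F - 4*b)**2
(2734 + 3939)*(g(-70, -56) + 451) = (2734 + 3939)*((4 - 1*(-56) + 4*(-70))**2 + 451) = 6673*((4 + 56 - 280)**2 + 451) = 6673*((-220)**2 + 451) = 6673*(48400 + 451) = 6673*48851 = 325982723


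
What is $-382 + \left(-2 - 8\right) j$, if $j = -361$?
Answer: $3228$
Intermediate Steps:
$-382 + \left(-2 - 8\right) j = -382 + \left(-2 - 8\right) \left(-361\right) = -382 - -3610 = -382 + 3610 = 3228$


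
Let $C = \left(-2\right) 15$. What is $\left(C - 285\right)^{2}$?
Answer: $99225$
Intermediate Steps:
$C = -30$
$\left(C - 285\right)^{2} = \left(-30 - 285\right)^{2} = \left(-315\right)^{2} = 99225$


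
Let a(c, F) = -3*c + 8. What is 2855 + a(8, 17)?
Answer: 2839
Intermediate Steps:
a(c, F) = 8 - 3*c
2855 + a(8, 17) = 2855 + (8 - 3*8) = 2855 + (8 - 24) = 2855 - 16 = 2839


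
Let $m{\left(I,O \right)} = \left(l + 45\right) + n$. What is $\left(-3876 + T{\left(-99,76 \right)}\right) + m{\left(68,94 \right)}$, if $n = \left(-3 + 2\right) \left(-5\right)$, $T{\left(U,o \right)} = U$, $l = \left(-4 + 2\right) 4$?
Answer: $-3933$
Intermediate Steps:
$l = -8$ ($l = \left(-2\right) 4 = -8$)
$n = 5$ ($n = \left(-1\right) \left(-5\right) = 5$)
$m{\left(I,O \right)} = 42$ ($m{\left(I,O \right)} = \left(-8 + 45\right) + 5 = 37 + 5 = 42$)
$\left(-3876 + T{\left(-99,76 \right)}\right) + m{\left(68,94 \right)} = \left(-3876 - 99\right) + 42 = -3975 + 42 = -3933$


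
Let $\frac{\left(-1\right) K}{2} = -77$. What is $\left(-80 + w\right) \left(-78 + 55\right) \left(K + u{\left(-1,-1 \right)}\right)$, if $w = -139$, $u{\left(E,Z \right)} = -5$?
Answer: $750513$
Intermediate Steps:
$K = 154$ ($K = \left(-2\right) \left(-77\right) = 154$)
$\left(-80 + w\right) \left(-78 + 55\right) \left(K + u{\left(-1,-1 \right)}\right) = \left(-80 - 139\right) \left(-78 + 55\right) \left(154 - 5\right) = - 219 \left(\left(-23\right) 149\right) = \left(-219\right) \left(-3427\right) = 750513$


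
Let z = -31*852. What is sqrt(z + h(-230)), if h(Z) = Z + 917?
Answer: 35*I*sqrt(21) ≈ 160.39*I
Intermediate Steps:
h(Z) = 917 + Z
z = -26412
sqrt(z + h(-230)) = sqrt(-26412 + (917 - 230)) = sqrt(-26412 + 687) = sqrt(-25725) = 35*I*sqrt(21)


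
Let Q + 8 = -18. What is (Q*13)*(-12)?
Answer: 4056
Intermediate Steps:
Q = -26 (Q = -8 - 18 = -26)
(Q*13)*(-12) = -26*13*(-12) = -338*(-12) = 4056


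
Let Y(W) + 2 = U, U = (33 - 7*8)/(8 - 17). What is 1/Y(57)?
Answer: 9/5 ≈ 1.8000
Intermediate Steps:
U = 23/9 (U = (33 - 56)/(-9) = -23*(-1/9) = 23/9 ≈ 2.5556)
Y(W) = 5/9 (Y(W) = -2 + 23/9 = 5/9)
1/Y(57) = 1/(5/9) = 9/5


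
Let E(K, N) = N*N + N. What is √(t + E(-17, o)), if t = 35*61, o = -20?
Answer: √2515 ≈ 50.150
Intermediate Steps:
t = 2135
E(K, N) = N + N² (E(K, N) = N² + N = N + N²)
√(t + E(-17, o)) = √(2135 - 20*(1 - 20)) = √(2135 - 20*(-19)) = √(2135 + 380) = √2515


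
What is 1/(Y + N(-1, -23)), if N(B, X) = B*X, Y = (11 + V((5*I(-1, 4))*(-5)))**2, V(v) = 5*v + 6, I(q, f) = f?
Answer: 1/233312 ≈ 4.2861e-6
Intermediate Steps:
V(v) = 6 + 5*v
Y = 233289 (Y = (11 + (6 + 5*((5*4)*(-5))))**2 = (11 + (6 + 5*(20*(-5))))**2 = (11 + (6 + 5*(-100)))**2 = (11 + (6 - 500))**2 = (11 - 494)**2 = (-483)**2 = 233289)
1/(Y + N(-1, -23)) = 1/(233289 - 1*(-23)) = 1/(233289 + 23) = 1/233312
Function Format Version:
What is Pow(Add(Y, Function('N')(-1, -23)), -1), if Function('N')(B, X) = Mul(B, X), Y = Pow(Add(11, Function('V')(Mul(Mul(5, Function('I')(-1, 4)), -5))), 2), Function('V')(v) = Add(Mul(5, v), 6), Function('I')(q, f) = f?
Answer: Rational(1, 233312) ≈ 4.2861e-6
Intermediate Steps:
Function('V')(v) = Add(6, Mul(5, v))
Y = 233289 (Y = Pow(Add(11, Add(6, Mul(5, Mul(Mul(5, 4), -5)))), 2) = Pow(Add(11, Add(6, Mul(5, Mul(20, -5)))), 2) = Pow(Add(11, Add(6, Mul(5, -100))), 2) = Pow(Add(11, Add(6, -500)), 2) = Pow(Add(11, -494), 2) = Pow(-483, 2) = 233289)
Pow(Add(Y, Function('N')(-1, -23)), -1) = Pow(Add(233289, Mul(-1, -23)), -1) = Pow(Add(233289, 23), -1) = Pow(233312, -1) = Rational(1, 233312)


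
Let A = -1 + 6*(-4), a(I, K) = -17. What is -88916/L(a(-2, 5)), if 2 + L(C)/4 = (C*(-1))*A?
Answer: 22229/427 ≈ 52.059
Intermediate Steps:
A = -25 (A = -1 - 24 = -25)
L(C) = -8 + 100*C (L(C) = -8 + 4*((C*(-1))*(-25)) = -8 + 4*(-C*(-25)) = -8 + 4*(25*C) = -8 + 100*C)
-88916/L(a(-2, 5)) = -88916/(-8 + 100*(-17)) = -88916/(-8 - 1700) = -88916/(-1708) = -88916*(-1/1708) = 22229/427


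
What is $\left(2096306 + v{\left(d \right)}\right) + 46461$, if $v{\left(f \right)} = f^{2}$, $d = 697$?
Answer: $2628576$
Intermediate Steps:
$\left(2096306 + v{\left(d \right)}\right) + 46461 = \left(2096306 + 697^{2}\right) + 46461 = \left(2096306 + 485809\right) + 46461 = 2582115 + 46461 = 2628576$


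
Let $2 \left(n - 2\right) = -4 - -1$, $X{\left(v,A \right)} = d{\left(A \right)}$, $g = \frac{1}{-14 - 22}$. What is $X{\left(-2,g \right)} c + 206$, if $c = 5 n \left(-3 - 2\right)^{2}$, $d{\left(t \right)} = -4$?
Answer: $-44$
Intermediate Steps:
$g = - \frac{1}{36}$ ($g = \frac{1}{-36} = - \frac{1}{36} \approx -0.027778$)
$X{\left(v,A \right)} = -4$
$n = \frac{1}{2}$ ($n = 2 + \frac{-4 - -1}{2} = 2 + \frac{-4 + 1}{2} = 2 + \frac{1}{2} \left(-3\right) = 2 - \frac{3}{2} = \frac{1}{2} \approx 0.5$)
$c = \frac{125}{2}$ ($c = 5 \cdot \frac{1}{2} \left(-3 - 2\right)^{2} = \frac{5 \left(-5\right)^{2}}{2} = \frac{5}{2} \cdot 25 = \frac{125}{2} \approx 62.5$)
$X{\left(-2,g \right)} c + 206 = \left(-4\right) \frac{125}{2} + 206 = -250 + 206 = -44$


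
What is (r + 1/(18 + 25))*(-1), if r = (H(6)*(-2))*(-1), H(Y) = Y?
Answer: -517/43 ≈ -12.023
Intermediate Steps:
r = 12 (r = (6*(-2))*(-1) = -12*(-1) = 12)
(r + 1/(18 + 25))*(-1) = (12 + 1/(18 + 25))*(-1) = (12 + 1/43)*(-1) = (517/43)*(-1) = -517/43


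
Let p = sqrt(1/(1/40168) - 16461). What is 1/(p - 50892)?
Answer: -50892/2589971957 - sqrt(23707)/2589971957 ≈ -1.9709e-5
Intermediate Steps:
p = sqrt(23707) (p = sqrt(1/(1/40168) - 16461) = sqrt(40168 - 16461) = sqrt(23707) ≈ 153.97)
1/(p - 50892) = 1/(sqrt(23707) - 50892) = 1/(-50892 + sqrt(23707))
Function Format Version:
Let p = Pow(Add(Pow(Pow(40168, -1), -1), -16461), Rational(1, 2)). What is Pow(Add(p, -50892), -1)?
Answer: Add(Rational(-50892, 2589971957), Mul(Rational(-1, 2589971957), Pow(23707, Rational(1, 2)))) ≈ -1.9709e-5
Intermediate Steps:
p = Pow(23707, Rational(1, 2)) (p = Pow(Add(Pow(Rational(1, 40168), -1), -16461), Rational(1, 2)) = Pow(Add(40168, -16461), Rational(1, 2)) = Pow(23707, Rational(1, 2)) ≈ 153.97)
Pow(Add(p, -50892), -1) = Pow(Add(Pow(23707, Rational(1, 2)), -50892), -1) = Pow(Add(-50892, Pow(23707, Rational(1, 2))), -1)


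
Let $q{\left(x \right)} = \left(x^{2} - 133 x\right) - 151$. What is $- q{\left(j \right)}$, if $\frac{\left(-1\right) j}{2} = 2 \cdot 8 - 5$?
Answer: $-3259$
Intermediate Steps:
$j = -22$ ($j = - 2 \left(2 \cdot 8 - 5\right) = - 2 \left(16 - 5\right) = \left(-2\right) 11 = -22$)
$q{\left(x \right)} = -151 + x^{2} - 133 x$
$- q{\left(j \right)} = - (-151 + \left(-22\right)^{2} - -2926) = - (-151 + 484 + 2926) = \left(-1\right) 3259 = -3259$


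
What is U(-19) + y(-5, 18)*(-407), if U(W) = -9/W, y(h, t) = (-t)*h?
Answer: -695961/19 ≈ -36630.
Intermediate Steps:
y(h, t) = -h*t
U(-19) + y(-5, 18)*(-407) = -9/(-19) - 1*(-5)*18*(-407) = -9*(-1/19) + 90*(-407) = 9/19 - 36630 = -695961/19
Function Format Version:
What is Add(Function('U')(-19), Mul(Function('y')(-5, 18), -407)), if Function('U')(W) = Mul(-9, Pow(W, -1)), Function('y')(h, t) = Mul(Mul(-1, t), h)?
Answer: Rational(-695961, 19) ≈ -36630.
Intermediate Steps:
Function('y')(h, t) = Mul(-1, h, t)
Add(Function('U')(-19), Mul(Function('y')(-5, 18), -407)) = Add(Mul(-9, Pow(-19, -1)), Mul(Mul(-1, -5, 18), -407)) = Add(Mul(-9, Rational(-1, 19)), Mul(90, -407)) = Add(Rational(9, 19), -36630) = Rational(-695961, 19)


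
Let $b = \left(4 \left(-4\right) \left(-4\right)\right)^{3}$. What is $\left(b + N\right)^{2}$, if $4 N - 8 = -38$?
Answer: $\frac{274862178529}{4} \approx 6.8716 \cdot 10^{10}$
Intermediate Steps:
$N = - \frac{15}{2}$ ($N = 2 + \frac{1}{4} \left(-38\right) = 2 - \frac{19}{2} = - \frac{15}{2} \approx -7.5$)
$b = 262144$ ($b = \left(\left(-16\right) \left(-4\right)\right)^{3} = 64^{3} = 262144$)
$\left(b + N\right)^{2} = \left(262144 - \frac{15}{2}\right)^{2} = \left(\frac{524273}{2}\right)^{2} = \frac{274862178529}{4}$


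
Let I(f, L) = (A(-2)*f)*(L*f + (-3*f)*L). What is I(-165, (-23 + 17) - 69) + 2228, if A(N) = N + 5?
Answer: 12253478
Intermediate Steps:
A(N) = 5 + N
I(f, L) = -6*L*f**2 (I(f, L) = ((5 - 2)*f)*(L*f + (-3*f)*L) = (3*f)*(L*f - 3*L*f) = (3*f)*(-2*L*f) = -6*L*f**2)
I(-165, (-23 + 17) - 69) + 2228 = -6*((-23 + 17) - 69)*(-165)**2 + 2228 = -6*(-6 - 69)*27225 + 2228 = -6*(-75)*27225 + 2228 = 12251250 + 2228 = 12253478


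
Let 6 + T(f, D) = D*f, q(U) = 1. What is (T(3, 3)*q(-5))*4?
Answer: 12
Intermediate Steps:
T(f, D) = -6 + D*f
(T(3, 3)*q(-5))*4 = ((-6 + 3*3)*1)*4 = ((-6 + 9)*1)*4 = (3*1)*4 = 3*4 = 12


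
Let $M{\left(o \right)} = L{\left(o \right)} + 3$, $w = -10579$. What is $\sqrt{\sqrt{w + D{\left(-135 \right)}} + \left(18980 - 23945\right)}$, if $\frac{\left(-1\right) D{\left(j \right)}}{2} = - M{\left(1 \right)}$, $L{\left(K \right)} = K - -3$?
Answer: $\sqrt{-4965 + i \sqrt{10565}} \approx 0.7293 + 70.467 i$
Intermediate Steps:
$L{\left(K \right)} = 3 + K$ ($L{\left(K \right)} = K + 3 = 3 + K$)
$M{\left(o \right)} = 6 + o$ ($M{\left(o \right)} = \left(3 + o\right) + 3 = 6 + o$)
$D{\left(j \right)} = 14$ ($D{\left(j \right)} = - 2 \left(- (6 + 1)\right) = - 2 \left(\left(-1\right) 7\right) = \left(-2\right) \left(-7\right) = 14$)
$\sqrt{\sqrt{w + D{\left(-135 \right)}} + \left(18980 - 23945\right)} = \sqrt{\sqrt{-10579 + 14} + \left(18980 - 23945\right)} = \sqrt{\sqrt{-10565} - 4965} = \sqrt{i \sqrt{10565} - 4965} = \sqrt{-4965 + i \sqrt{10565}}$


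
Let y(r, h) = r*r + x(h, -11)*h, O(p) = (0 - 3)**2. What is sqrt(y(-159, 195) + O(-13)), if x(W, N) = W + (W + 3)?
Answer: 15*sqrt(453) ≈ 319.26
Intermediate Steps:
x(W, N) = 3 + 2*W (x(W, N) = W + (3 + W) = 3 + 2*W)
O(p) = 9 (O(p) = (-3)**2 = 9)
y(r, h) = r**2 + h*(3 + 2*h) (y(r, h) = r*r + (3 + 2*h)*h = r**2 + h*(3 + 2*h))
sqrt(y(-159, 195) + O(-13)) = sqrt(((-159)**2 + 195*(3 + 2*195)) + 9) = sqrt((25281 + 195*(3 + 390)) + 9) = sqrt((25281 + 195*393) + 9) = sqrt((25281 + 76635) + 9) = sqrt(101916 + 9) = sqrt(101925) = 15*sqrt(453)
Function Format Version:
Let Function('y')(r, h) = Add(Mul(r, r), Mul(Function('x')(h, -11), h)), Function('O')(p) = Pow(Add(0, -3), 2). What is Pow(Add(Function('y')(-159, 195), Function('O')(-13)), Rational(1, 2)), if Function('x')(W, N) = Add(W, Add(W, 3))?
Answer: Mul(15, Pow(453, Rational(1, 2))) ≈ 319.26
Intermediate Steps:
Function('x')(W, N) = Add(3, Mul(2, W)) (Function('x')(W, N) = Add(W, Add(3, W)) = Add(3, Mul(2, W)))
Function('O')(p) = 9 (Function('O')(p) = Pow(-3, 2) = 9)
Function('y')(r, h) = Add(Pow(r, 2), Mul(h, Add(3, Mul(2, h)))) (Function('y')(r, h) = Add(Mul(r, r), Mul(Add(3, Mul(2, h)), h)) = Add(Pow(r, 2), Mul(h, Add(3, Mul(2, h)))))
Pow(Add(Function('y')(-159, 195), Function('O')(-13)), Rational(1, 2)) = Pow(Add(Add(Pow(-159, 2), Mul(195, Add(3, Mul(2, 195)))), 9), Rational(1, 2)) = Pow(Add(Add(25281, Mul(195, Add(3, 390))), 9), Rational(1, 2)) = Pow(Add(Add(25281, Mul(195, 393)), 9), Rational(1, 2)) = Pow(Add(Add(25281, 76635), 9), Rational(1, 2)) = Pow(Add(101916, 9), Rational(1, 2)) = Pow(101925, Rational(1, 2)) = Mul(15, Pow(453, Rational(1, 2)))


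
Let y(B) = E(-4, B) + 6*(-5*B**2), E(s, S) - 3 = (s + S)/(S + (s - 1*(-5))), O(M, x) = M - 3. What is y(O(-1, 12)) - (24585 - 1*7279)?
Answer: -53341/3 ≈ -17780.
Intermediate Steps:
O(M, x) = -3 + M
E(s, S) = 3 + (S + s)/(5 + S + s) (E(s, S) = 3 + (s + S)/(S + (s - 1*(-5))) = 3 + (S + s)/(S + (s + 5)) = 3 + (S + s)/(S + (5 + s)) = 3 + (S + s)/(5 + S + s))
y(B) = -30*B**2 + (-1 + 4*B)/(1 + B) (y(B) = (15 + 4*B + 4*(-4))/(5 + B - 4) + 6*(-5*B**2) = (15 + 4*B - 16)/(1 + B) - 30*B**2 = (-1 + 4*B)/(1 + B) - 30*B**2 = -30*B**2 + (-1 + 4*B)/(1 + B))
y(O(-1, 12)) - (24585 - 1*7279) = (-1 + 4*(-3 - 1) - 30*(-3 - 1)**2*(1 + (-3 - 1)))/(1 + (-3 - 1)) - (24585 - 1*7279) = (-1 + 4*(-4) - 30*(-4)**2*(1 - 4))/(1 - 4) - (24585 - 7279) = (-1 - 16 - 30*16*(-3))/(-3) - 1*17306 = -(-1 - 16 + 1440)/3 - 17306 = -1/3*1423 - 17306 = -1423/3 - 17306 = -53341/3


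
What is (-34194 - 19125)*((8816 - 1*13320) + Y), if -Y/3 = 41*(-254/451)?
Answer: 2601007458/11 ≈ 2.3646e+8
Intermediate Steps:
Y = 762/11 (Y = -123*(-254/451) = -123*(-254*1/451) = -123*(-254)/451 = -3*(-254/11) = 762/11 ≈ 69.273)
(-34194 - 19125)*((8816 - 1*13320) + Y) = (-34194 - 19125)*((8816 - 1*13320) + 762/11) = -53319*((8816 - 13320) + 762/11) = -53319*(-4504 + 762/11) = -53319*(-48782/11) = 2601007458/11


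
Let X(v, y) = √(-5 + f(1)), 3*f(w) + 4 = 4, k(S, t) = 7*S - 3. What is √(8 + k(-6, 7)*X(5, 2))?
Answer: √(8 - 45*I*√5) ≈ 7.3804 - 6.8169*I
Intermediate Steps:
k(S, t) = -3 + 7*S
f(w) = 0 (f(w) = -4/3 + (⅓)*4 = -4/3 + 4/3 = 0)
X(v, y) = I*√5 (X(v, y) = √(-5 + 0) = √(-5) = I*√5)
√(8 + k(-6, 7)*X(5, 2)) = √(8 + (-3 + 7*(-6))*(I*√5)) = √(8 + (-3 - 42)*(I*√5)) = √(8 - 45*I*√5)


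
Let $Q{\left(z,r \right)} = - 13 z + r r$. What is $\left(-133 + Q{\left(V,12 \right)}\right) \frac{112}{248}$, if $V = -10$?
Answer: $\frac{1974}{31} \approx 63.677$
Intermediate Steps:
$Q{\left(z,r \right)} = r^{2} - 13 z$ ($Q{\left(z,r \right)} = - 13 z + r^{2} = r^{2} - 13 z$)
$\left(-133 + Q{\left(V,12 \right)}\right) \frac{112}{248} = \left(-133 - \left(-130 - 12^{2}\right)\right) \frac{112}{248} = \left(-133 + \left(144 + 130\right)\right) 112 \cdot \frac{1}{248} = \left(-133 + 274\right) \frac{14}{31} = 141 \cdot \frac{14}{31} = \frac{1974}{31}$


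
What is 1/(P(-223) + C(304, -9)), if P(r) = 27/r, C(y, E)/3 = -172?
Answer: -223/115095 ≈ -0.0019375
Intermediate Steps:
C(y, E) = -516 (C(y, E) = 3*(-172) = -516)
1/(P(-223) + C(304, -9)) = 1/(27/(-223) - 516) = 1/(27*(-1/223) - 516) = 1/(-27/223 - 516) = 1/(-115095/223) = -223/115095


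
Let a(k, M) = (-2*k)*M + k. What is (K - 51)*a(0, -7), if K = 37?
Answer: 0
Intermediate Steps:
a(k, M) = k - 2*M*k (a(k, M) = -2*M*k + k = k - 2*M*k)
(K - 51)*a(0, -7) = (37 - 51)*(0*(1 - 2*(-7))) = -0*(1 + 14) = -0*15 = -14*0 = 0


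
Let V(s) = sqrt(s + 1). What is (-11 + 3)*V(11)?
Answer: -16*sqrt(3) ≈ -27.713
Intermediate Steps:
V(s) = sqrt(1 + s)
(-11 + 3)*V(11) = (-11 + 3)*sqrt(1 + 11) = -16*sqrt(3)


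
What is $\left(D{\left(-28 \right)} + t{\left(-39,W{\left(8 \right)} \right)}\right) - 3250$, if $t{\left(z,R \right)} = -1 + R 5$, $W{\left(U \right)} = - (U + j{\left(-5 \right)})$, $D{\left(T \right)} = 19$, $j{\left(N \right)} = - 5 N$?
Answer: $-3397$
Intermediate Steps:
$W{\left(U \right)} = -25 - U$ ($W{\left(U \right)} = - (U - -25) = - (U + 25) = - (25 + U) = -25 - U$)
$t{\left(z,R \right)} = -1 + 5 R$
$\left(D{\left(-28 \right)} + t{\left(-39,W{\left(8 \right)} \right)}\right) - 3250 = \left(19 + \left(-1 + 5 \left(-25 - 8\right)\right)\right) - 3250 = \left(19 + \left(-1 + 5 \left(-33\right)\right)\right) - 3250 = \left(19 - 166\right) - 3250 = -147 - 3250 = -3397$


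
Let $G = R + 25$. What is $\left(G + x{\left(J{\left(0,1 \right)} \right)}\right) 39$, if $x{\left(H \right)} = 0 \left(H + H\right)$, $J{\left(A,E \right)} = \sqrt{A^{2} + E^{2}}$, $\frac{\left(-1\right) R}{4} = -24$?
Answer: $4719$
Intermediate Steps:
$R = 96$ ($R = \left(-4\right) \left(-24\right) = 96$)
$G = 121$ ($G = 96 + 25 = 121$)
$x{\left(H \right)} = 0$ ($x{\left(H \right)} = 0 \cdot 2 H = 0$)
$\left(G + x{\left(J{\left(0,1 \right)} \right)}\right) 39 = \left(121 + 0\right) 39 = 121 \cdot 39 = 4719$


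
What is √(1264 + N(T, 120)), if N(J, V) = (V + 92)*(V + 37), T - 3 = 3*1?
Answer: 2*√8637 ≈ 185.87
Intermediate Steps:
T = 6 (T = 3 + 3*1 = 3 + 3 = 6)
N(J, V) = (37 + V)*(92 + V) (N(J, V) = (92 + V)*(37 + V) = (37 + V)*(92 + V))
√(1264 + N(T, 120)) = √(1264 + (3404 + 120² + 129*120)) = √(1264 + (3404 + 14400 + 15480)) = √(1264 + 33284) = √34548 = 2*√8637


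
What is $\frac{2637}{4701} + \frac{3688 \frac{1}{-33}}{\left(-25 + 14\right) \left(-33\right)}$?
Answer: $\frac{4750445}{18771093} \approx 0.25307$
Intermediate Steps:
$\frac{2637}{4701} + \frac{3688 \frac{1}{-33}}{\left(-25 + 14\right) \left(-33\right)} = 2637 \cdot \frac{1}{4701} + \frac{3688 \left(- \frac{1}{33}\right)}{\left(-11\right) \left(-33\right)} = \frac{879}{1567} - \frac{3688}{33 \cdot 363} = \frac{879}{1567} - \frac{3688}{11979} = \frac{4750445}{18771093}$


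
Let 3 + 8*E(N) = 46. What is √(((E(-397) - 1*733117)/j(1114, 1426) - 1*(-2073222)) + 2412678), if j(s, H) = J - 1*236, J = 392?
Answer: √436217987946/312 ≈ 2116.9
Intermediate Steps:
E(N) = 43/8 (E(N) = -3/8 + (⅛)*46 = -3/8 + 23/4 = 43/8)
j(s, H) = 156 (j(s, H) = 392 - 1*236 = 392 - 236 = 156)
√(((E(-397) - 1*733117)/j(1114, 1426) - 1*(-2073222)) + 2412678) = √(((43/8 - 1*733117)/156 - 1*(-2073222)) + 2412678) = √(((43/8 - 733117)*(1/156) + 2073222) + 2412678) = √((-5864893/8*1/156 + 2073222) + 2412678) = √((-5864893/1248 + 2073222) + 2412678) = √(2581516163/1248 + 2412678) = √(5592538307/1248) = √436217987946/312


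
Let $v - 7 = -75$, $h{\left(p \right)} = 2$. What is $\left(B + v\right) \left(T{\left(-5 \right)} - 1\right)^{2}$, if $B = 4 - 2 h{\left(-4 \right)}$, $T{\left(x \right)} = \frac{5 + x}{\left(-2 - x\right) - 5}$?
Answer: $-68$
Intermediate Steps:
$T{\left(x \right)} = \frac{5 + x}{-7 - x}$
$v = -68$ ($v = 7 - 75 = -68$)
$B = 0$ ($B = 4 - 4 = 0$)
$\left(B + v\right) \left(T{\left(-5 \right)} - 1\right)^{2} = \left(0 - 68\right) \left(\frac{-5 - -5}{7 - 5} - 1\right)^{2} = - 68 \left(\frac{-5 + 5}{2} - 1\right)^{2} = - 68 \left(\frac{1}{2} \cdot 0 - 1\right)^{2} = - 68 \left(0 - 1\right)^{2} = - 68 \left(-1\right)^{2} = \left(-68\right) 1 = -68$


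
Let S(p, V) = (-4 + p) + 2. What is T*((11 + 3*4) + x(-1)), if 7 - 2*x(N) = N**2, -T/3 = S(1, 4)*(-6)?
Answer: -468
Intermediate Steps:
S(p, V) = -2 + p
T = -18 (T = -3*(-2 + 1)*(-6) = -(-3)*(-6) = -3*6 = -18)
x(N) = 7/2 - N**2/2
T*((11 + 3*4) + x(-1)) = -18*((11 + 3*4) + (7/2 - 1/2*(-1)**2)) = -18*((11 + 12) + (7/2 - 1/2*1)) = -18*(23 + (7/2 - 1/2)) = -18*(23 + 3) = -18*26 = -468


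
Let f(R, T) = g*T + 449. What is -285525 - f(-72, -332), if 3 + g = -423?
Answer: -427406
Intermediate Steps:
g = -426 (g = -3 - 423 = -426)
f(R, T) = 449 - 426*T (f(R, T) = -426*T + 449 = 449 - 426*T)
-285525 - f(-72, -332) = -285525 - (449 - 426*(-332)) = -285525 - (449 + 141432) = -285525 - 1*141881 = -285525 - 141881 = -427406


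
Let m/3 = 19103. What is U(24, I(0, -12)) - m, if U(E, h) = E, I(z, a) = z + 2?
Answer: -57285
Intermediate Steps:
m = 57309 (m = 3*19103 = 57309)
I(z, a) = 2 + z
U(24, I(0, -12)) - m = 24 - 1*57309 = 24 - 57309 = -57285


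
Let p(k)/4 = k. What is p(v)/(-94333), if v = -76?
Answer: 304/94333 ≈ 0.0032226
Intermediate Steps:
p(k) = 4*k
p(v)/(-94333) = (4*(-76))/(-94333) = -304*(-1/94333) = 304/94333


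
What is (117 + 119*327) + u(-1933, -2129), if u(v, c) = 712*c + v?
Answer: -1478751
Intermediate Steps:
u(v, c) = v + 712*c
(117 + 119*327) + u(-1933, -2129) = (117 + 119*327) + (-1933 + 712*(-2129)) = (117 + 38913) + (-1933 - 1515848) = 39030 - 1517781 = -1478751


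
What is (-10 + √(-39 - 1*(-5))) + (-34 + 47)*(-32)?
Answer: -426 + I*√34 ≈ -426.0 + 5.831*I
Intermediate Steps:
(-10 + √(-39 - 1*(-5))) + (-34 + 47)*(-32) = (-10 + √(-39 + 5)) + 13*(-32) = (-10 + √(-34)) - 416 = (-10 + I*√34) - 416 = -426 + I*√34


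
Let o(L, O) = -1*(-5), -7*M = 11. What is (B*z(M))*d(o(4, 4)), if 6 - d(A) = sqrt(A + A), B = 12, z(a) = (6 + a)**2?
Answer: 69192/49 - 11532*sqrt(10)/49 ≈ 667.85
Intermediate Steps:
M = -11/7 (M = -1/7*11 = -11/7 ≈ -1.5714)
o(L, O) = 5
d(A) = 6 - sqrt(2)*sqrt(A) (d(A) = 6 - sqrt(A + A) = 6 - sqrt(2*A) = 6 - sqrt(2)*sqrt(A))
(B*z(M))*d(o(4, 4)) = (12*(6 - 11/7)**2)*(6 - sqrt(2)*sqrt(5)) = (12*(31/7)**2)*(6 - sqrt(10)) = (12*(961/49))*(6 - sqrt(10)) = 11532*(6 - sqrt(10))/49 = 69192/49 - 11532*sqrt(10)/49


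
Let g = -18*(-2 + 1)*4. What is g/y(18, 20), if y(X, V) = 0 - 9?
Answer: -8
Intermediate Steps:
y(X, V) = -9
g = 72 (g = -(-18)*4 = -18*(-4) = 72)
g/y(18, 20) = 72/(-9) = 72*(-⅑) = -8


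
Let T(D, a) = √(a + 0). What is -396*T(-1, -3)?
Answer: -396*I*√3 ≈ -685.89*I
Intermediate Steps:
T(D, a) = √a
-396*T(-1, -3) = -396*I*√3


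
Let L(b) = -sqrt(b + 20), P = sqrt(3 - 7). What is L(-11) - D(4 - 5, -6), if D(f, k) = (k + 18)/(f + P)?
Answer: -3/5 + 24*I/5 ≈ -0.6 + 4.8*I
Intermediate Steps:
P = 2*I (P = sqrt(-4) = 2*I ≈ 2.0*I)
D(f, k) = (18 + k)/(f + 2*I) (D(f, k) = (k + 18)/(f + 2*I) = (18 + k)/(f + 2*I))
L(b) = -sqrt(20 + b)
L(-11) - D(4 - 5, -6) = -sqrt(20 - 11) - (18 - 6)/((4 - 5) + 2*I) = -sqrt(9) - 12/(-1 + 2*I) = -1*3 - (-1 - 2*I)/5*12 = -3 - 12*(-1 - 2*I)/5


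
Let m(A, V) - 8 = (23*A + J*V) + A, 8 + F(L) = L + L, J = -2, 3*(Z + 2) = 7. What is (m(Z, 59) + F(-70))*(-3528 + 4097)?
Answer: -142250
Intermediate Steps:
Z = 1/3 (Z = -2 + (1/3)*7 = -2 + 7/3 = 1/3 ≈ 0.33333)
F(L) = -8 + 2*L (F(L) = -8 + (L + L) = -8 + 2*L)
m(A, V) = 8 - 2*V + 24*A (m(A, V) = 8 + ((23*A - 2*V) + A) = 8 + ((-2*V + 23*A) + A) = 8 + (-2*V + 24*A) = 8 - 2*V + 24*A)
(m(Z, 59) + F(-70))*(-3528 + 4097) = ((8 - 2*59 + 24*(1/3)) + (-8 + 2*(-70)))*(-3528 + 4097) = ((8 - 118 + 8) + (-8 - 140))*569 = (-102 - 148)*569 = -250*569 = -142250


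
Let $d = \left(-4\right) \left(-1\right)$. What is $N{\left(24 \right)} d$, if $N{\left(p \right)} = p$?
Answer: $96$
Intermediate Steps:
$d = 4$
$N{\left(24 \right)} d = 24 \cdot 4 = 96$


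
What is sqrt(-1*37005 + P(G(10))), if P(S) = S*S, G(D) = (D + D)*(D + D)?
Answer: sqrt(122995) ≈ 350.71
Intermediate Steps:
G(D) = 4*D**2 (G(D) = (2*D)*(2*D) = 4*D**2)
P(S) = S**2
sqrt(-1*37005 + P(G(10))) = sqrt(-1*37005 + (4*10**2)**2) = sqrt(-37005 + (4*100)**2) = sqrt(-37005 + 400**2) = sqrt(-37005 + 160000) = sqrt(122995)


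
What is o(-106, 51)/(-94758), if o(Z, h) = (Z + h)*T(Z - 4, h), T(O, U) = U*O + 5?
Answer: -308275/94758 ≈ -3.2533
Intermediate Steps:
T(O, U) = 5 + O*U (T(O, U) = O*U + 5 = 5 + O*U)
o(Z, h) = (5 + h*(-4 + Z))*(Z + h) (o(Z, h) = (Z + h)*(5 + (Z - 4)*h) = (Z + h)*(5 + (-4 + Z)*h) = (Z + h)*(5 + h*(-4 + Z)) = (5 + h*(-4 + Z))*(Z + h))
o(-106, 51)/(-94758) = ((5 + 51*(-4 - 106))*(-106 + 51))/(-94758) = ((5 + 51*(-110))*(-55))*(-1/94758) = ((5 - 5610)*(-55))*(-1/94758) = -5605*(-55)*(-1/94758) = 308275*(-1/94758) = -308275/94758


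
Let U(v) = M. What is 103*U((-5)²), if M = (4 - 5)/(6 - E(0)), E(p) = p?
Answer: -103/6 ≈ -17.167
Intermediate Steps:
M = -⅙ (M = (4 - 5)/(6 - 1*0) = -1/(6 + 0) = -1/6 = -1*⅙ = -⅙ ≈ -0.16667)
U(v) = -⅙
103*U((-5)²) = 103*(-⅙) = -103/6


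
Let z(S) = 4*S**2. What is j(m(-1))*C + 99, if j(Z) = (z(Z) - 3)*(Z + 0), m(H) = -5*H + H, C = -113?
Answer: -27473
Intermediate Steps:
m(H) = -4*H
j(Z) = Z*(-3 + 4*Z**2) (j(Z) = (4*Z**2 - 3)*(Z + 0) = (-3 + 4*Z**2)*Z = Z*(-3 + 4*Z**2))
j(m(-1))*C + 99 = ((-4*(-1))*(-3 + 4*(-4*(-1))**2))*(-113) + 99 = (4*(-3 + 4*4**2))*(-113) + 99 = (4*(-3 + 4*16))*(-113) + 99 = (4*(-3 + 64))*(-113) + 99 = (4*61)*(-113) + 99 = 244*(-113) + 99 = -27572 + 99 = -27473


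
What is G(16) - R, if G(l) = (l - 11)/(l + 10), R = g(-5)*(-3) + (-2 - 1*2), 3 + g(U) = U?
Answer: -515/26 ≈ -19.808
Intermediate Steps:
g(U) = -3 + U
R = 20 (R = (-3 - 5)*(-3) + (-2 - 1*2) = -8*(-3) + (-2 - 2) = 24 - 4 = 20)
G(l) = (-11 + l)/(10 + l)
G(16) - R = (-11 + 16)/(10 + 16) - 1*20 = 5/26 - 20 = -515/26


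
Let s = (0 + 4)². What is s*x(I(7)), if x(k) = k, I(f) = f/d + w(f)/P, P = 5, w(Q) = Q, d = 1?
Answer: 672/5 ≈ 134.40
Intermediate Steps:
I(f) = 6*f/5 (I(f) = f/1 + f/5 = f*1 + f*(⅕) = f + f/5 = 6*f/5)
s = 16 (s = 4² = 16)
s*x(I(7)) = 16*((6/5)*7) = 16*(42/5) = 672/5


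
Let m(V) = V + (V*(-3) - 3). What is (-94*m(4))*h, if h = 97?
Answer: 100298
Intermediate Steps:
m(V) = -3 - 2*V (m(V) = V + (-3*V - 3) = V + (-3 - 3*V) = -3 - 2*V)
(-94*m(4))*h = -94*(-3 - 2*4)*97 = -94*(-3 - 8)*97 = -94*(-11)*97 = 1034*97 = 100298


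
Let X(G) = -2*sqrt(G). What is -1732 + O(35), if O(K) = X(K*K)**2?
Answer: 3168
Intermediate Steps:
O(K) = 4*K**2 (O(K) = (-2*sqrt(K**2))**2 = 4*K**2)
-1732 + O(35) = -1732 + 4*35**2 = -1732 + 4*1225 = -1732 + 4900 = 3168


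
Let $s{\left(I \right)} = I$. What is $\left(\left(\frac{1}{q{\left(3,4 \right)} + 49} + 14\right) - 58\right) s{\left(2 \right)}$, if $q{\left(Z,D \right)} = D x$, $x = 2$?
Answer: $- \frac{5014}{57} \approx -87.965$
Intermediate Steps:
$q{\left(Z,D \right)} = 2 D$ ($q{\left(Z,D \right)} = D 2 = 2 D$)
$\left(\left(\frac{1}{q{\left(3,4 \right)} + 49} + 14\right) - 58\right) s{\left(2 \right)} = \left(\left(\frac{1}{2 \cdot 4 + 49} + 14\right) - 58\right) 2 = \left(\left(\frac{1}{8 + 49} + 14\right) - 58\right) 2 = \left(\left(\frac{1}{57} + 14\right) - 58\right) 2 = \left(\frac{799}{57} - 58\right) 2 = \left(- \frac{2507}{57}\right) 2 = - \frac{5014}{57}$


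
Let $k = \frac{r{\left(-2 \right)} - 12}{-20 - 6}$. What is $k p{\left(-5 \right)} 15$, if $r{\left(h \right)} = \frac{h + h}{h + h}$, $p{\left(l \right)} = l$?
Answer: $- \frac{825}{26} \approx -31.731$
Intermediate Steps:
$r{\left(h \right)} = 1$ ($r{\left(h \right)} = \frac{2 h}{2 h} = 2 h \frac{1}{2 h} = 1$)
$k = \frac{11}{26}$ ($k = \frac{1 - 12}{-20 - 6} = - \frac{11}{-26} = \left(-11\right) \left(- \frac{1}{26}\right) = \frac{11}{26} \approx 0.42308$)
$k p{\left(-5 \right)} 15 = \frac{11}{26} \left(-5\right) 15 = \left(- \frac{55}{26}\right) 15 = - \frac{825}{26}$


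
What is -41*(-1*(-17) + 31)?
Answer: -1968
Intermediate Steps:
-41*(-1*(-17) + 31) = -41*(17 + 31) = -41*48 = -1968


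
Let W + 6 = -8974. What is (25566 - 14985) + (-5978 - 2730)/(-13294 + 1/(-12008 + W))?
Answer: 2952434902317/279014473 ≈ 10582.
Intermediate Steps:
W = -8980 (W = -6 - 8974 = -8980)
(25566 - 14985) + (-5978 - 2730)/(-13294 + 1/(-12008 + W)) = (25566 - 14985) + (-5978 - 2730)/(-13294 + 1/(-12008 - 8980)) = 10581 - 8708/(-13294 + 1/(-20988)) = 10581 - 8708/(-13294 - 1/20988) = 10581 - 8708/(-279014473/20988) = 10581 - 8708*(-20988/279014473) = 10581 + 182763504/279014473 = 2952434902317/279014473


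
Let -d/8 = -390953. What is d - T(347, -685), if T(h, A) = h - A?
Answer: 3126592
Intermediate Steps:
d = 3127624 (d = -8*(-390953) = 3127624)
d - T(347, -685) = 3127624 - (347 - 1*(-685)) = 3127624 - (347 + 685) = 3127624 - 1*1032 = 3127624 - 1032 = 3126592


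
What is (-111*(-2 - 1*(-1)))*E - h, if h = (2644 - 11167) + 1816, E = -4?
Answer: 6263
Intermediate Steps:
h = -6707 (h = -8523 + 1816 = -6707)
(-111*(-2 - 1*(-1)))*E - h = -111*(-2 - 1*(-1))*(-4) - 1*(-6707) = -111*(-2 + 1)*(-4) + 6707 = -111*(-1)*(-4) + 6707 = 111*(-4) + 6707 = -444 + 6707 = 6263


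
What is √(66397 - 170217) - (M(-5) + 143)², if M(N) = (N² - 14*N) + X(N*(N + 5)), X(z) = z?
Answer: -56644 + 2*I*√25955 ≈ -56644.0 + 322.21*I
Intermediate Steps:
M(N) = N² - 14*N + N*(5 + N) (M(N) = (N² - 14*N) + N*(N + 5) = (N² - 14*N) + N*(5 + N) = N² - 14*N + N*(5 + N))
√(66397 - 170217) - (M(-5) + 143)² = √(66397 - 170217) - (-5*(-9 + 2*(-5)) + 143)² = √(-103820) - (-5*(-9 - 10) + 143)² = 2*I*√25955 - (-5*(-19) + 143)² = 2*I*√25955 - (95 + 143)² = 2*I*√25955 - 1*238² = 2*I*√25955 - 1*56644 = 2*I*√25955 - 56644 = -56644 + 2*I*√25955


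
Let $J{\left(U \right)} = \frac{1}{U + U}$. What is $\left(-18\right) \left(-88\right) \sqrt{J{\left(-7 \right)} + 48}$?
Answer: $\frac{792 \sqrt{9394}}{7} \approx 10966.0$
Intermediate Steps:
$J{\left(U \right)} = \frac{1}{2 U}$
$\left(-18\right) \left(-88\right) \sqrt{J{\left(-7 \right)} + 48} = \left(-18\right) \left(-88\right) \sqrt{\frac{1}{2 \left(-7\right)} + 48} = 1584 \sqrt{\frac{1}{2} \left(- \frac{1}{7}\right) + 48} = 1584 \sqrt{- \frac{1}{14} + 48} = 1584 \sqrt{\frac{671}{14}} = 1584 \frac{\sqrt{9394}}{14} = \frac{792 \sqrt{9394}}{7}$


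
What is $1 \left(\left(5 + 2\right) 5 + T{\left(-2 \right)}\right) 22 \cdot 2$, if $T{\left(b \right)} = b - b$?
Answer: $1540$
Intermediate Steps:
$T{\left(b \right)} = 0$
$1 \left(\left(5 + 2\right) 5 + T{\left(-2 \right)}\right) 22 \cdot 2 = 1 \left(\left(5 + 2\right) 5 + 0\right) 22 \cdot 2 = 1 \left(7 \cdot 5 + 0\right) 22 \cdot 2 = 1 \left(35 + 0\right) 22 \cdot 2 = 1 \cdot 35 \cdot 22 \cdot 2 = 35 \cdot 22 \cdot 2 = 770 \cdot 2 = 1540$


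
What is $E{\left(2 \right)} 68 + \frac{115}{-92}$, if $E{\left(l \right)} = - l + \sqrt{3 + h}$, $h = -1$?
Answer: $- \frac{549}{4} + 68 \sqrt{2} \approx -41.083$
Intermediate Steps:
$E{\left(l \right)} = \sqrt{2} - l$ ($E{\left(l \right)} = - l + \sqrt{3 - 1} = - l + \sqrt{2} = \sqrt{2} - l$)
$E{\left(2 \right)} 68 + \frac{115}{-92} = \left(\sqrt{2} - 2\right) 68 + \frac{115}{-92} = \left(\sqrt{2} - 2\right) 68 + 115 \left(- \frac{1}{92}\right) = \left(-2 + \sqrt{2}\right) 68 - \frac{5}{4} = \left(-136 + 68 \sqrt{2}\right) - \frac{5}{4} = - \frac{549}{4} + 68 \sqrt{2}$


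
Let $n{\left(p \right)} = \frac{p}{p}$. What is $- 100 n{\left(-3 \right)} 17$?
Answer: $-1700$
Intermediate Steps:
$n{\left(p \right)} = 1$
$- 100 n{\left(-3 \right)} 17 = \left(-100\right) 1 \cdot 17 = \left(-100\right) 17 = -1700$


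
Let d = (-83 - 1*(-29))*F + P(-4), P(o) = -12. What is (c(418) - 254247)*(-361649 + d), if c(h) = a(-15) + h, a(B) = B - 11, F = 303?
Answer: 95963028665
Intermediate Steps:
a(B) = -11 + B
c(h) = -26 + h (c(h) = (-11 - 15) + h = -26 + h)
d = -16374 (d = (-83 - 1*(-29))*303 - 12 = (-83 + 29)*303 - 12 = -54*303 - 12 = -16362 - 12 = -16374)
(c(418) - 254247)*(-361649 + d) = ((-26 + 418) - 254247)*(-361649 - 16374) = (392 - 254247)*(-378023) = -253855*(-378023) = 95963028665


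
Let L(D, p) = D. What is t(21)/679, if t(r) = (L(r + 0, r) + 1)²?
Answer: 484/679 ≈ 0.71281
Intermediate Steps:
t(r) = (1 + r)² (t(r) = ((r + 0) + 1)² = (r + 1)² = (1 + r)²)
t(21)/679 = (1 + 21)²/679 = 22²*(1/679) = 484*(1/679) = 484/679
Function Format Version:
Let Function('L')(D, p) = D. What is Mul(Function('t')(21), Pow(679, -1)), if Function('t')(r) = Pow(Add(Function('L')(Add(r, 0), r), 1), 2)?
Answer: Rational(484, 679) ≈ 0.71281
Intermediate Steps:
Function('t')(r) = Pow(Add(1, r), 2) (Function('t')(r) = Pow(Add(Add(r, 0), 1), 2) = Pow(Add(r, 1), 2) = Pow(Add(1, r), 2))
Mul(Function('t')(21), Pow(679, -1)) = Mul(Pow(Add(1, 21), 2), Pow(679, -1)) = Mul(Pow(22, 2), Rational(1, 679)) = Mul(484, Rational(1, 679)) = Rational(484, 679)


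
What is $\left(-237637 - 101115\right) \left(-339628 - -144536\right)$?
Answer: $66087805184$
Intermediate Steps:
$\left(-237637 - 101115\right) \left(-339628 - -144536\right) = - 338752 \left(-339628 + 144536\right) = \left(-338752\right) \left(-195092\right) = 66087805184$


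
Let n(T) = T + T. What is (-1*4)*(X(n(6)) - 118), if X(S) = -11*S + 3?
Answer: 988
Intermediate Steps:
n(T) = 2*T
X(S) = 3 - 11*S
(-1*4)*(X(n(6)) - 118) = (-1*4)*((3 - 22*6) - 118) = -4*((3 - 11*12) - 118) = -4*((3 - 132) - 118) = -4*(-129 - 118) = -4*(-247) = 988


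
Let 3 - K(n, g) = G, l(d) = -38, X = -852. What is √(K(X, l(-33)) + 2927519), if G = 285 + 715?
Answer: √2926522 ≈ 1710.7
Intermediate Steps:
G = 1000
K(n, g) = -997 (K(n, g) = 3 - 1*1000 = 3 - 1000 = -997)
√(K(X, l(-33)) + 2927519) = √(-997 + 2927519) = √2926522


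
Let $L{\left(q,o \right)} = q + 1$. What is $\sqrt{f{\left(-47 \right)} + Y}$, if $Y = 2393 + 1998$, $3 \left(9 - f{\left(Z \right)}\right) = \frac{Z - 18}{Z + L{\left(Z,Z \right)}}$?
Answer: $\frac{\sqrt{38053585}}{93} \approx 66.331$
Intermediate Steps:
$L{\left(q,o \right)} = 1 + q$
$f{\left(Z \right)} = 9 - \frac{-18 + Z}{3 \left(1 + 2 Z\right)}$ ($f{\left(Z \right)} = 9 - \frac{\left(Z - 18\right) \frac{1}{Z + \left(1 + Z\right)}}{3} = 9 - \frac{\left(-18 + Z\right) \frac{1}{1 + 2 Z}}{3} = 9 - \frac{\frac{1}{1 + 2 Z} \left(-18 + Z\right)}{3} = 9 - \frac{-18 + Z}{3 \left(1 + 2 Z\right)}$)
$Y = 4391$
$\sqrt{f{\left(-47 \right)} + Y} = \sqrt{\frac{45 + 53 \left(-47\right)}{3 \left(1 + 2 \left(-47\right)\right)} + 4391} = \sqrt{\frac{45 - 2491}{3 \left(1 - 94\right)} + 4391} = \sqrt{\frac{1}{3} \frac{1}{-93} \left(-2446\right) + 4391} = \sqrt{\frac{1}{3} \left(- \frac{1}{93}\right) \left(-2446\right) + 4391} = \sqrt{\frac{2446}{279} + 4391} = \sqrt{\frac{1227535}{279}} = \frac{\sqrt{38053585}}{93}$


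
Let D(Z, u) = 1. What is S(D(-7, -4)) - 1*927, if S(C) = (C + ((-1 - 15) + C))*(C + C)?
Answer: -955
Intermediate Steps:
S(C) = 2*C*(-16 + 2*C) (S(C) = (C + (-16 + C))*(2*C) = (-16 + 2*C)*(2*C) = 2*C*(-16 + 2*C))
S(D(-7, -4)) - 1*927 = 4*1*(-8 + 1) - 1*927 = 4*1*(-7) - 927 = -28 - 927 = -955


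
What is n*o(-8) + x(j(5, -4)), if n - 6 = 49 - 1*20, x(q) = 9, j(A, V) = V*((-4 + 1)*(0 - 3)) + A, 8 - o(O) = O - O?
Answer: 289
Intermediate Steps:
o(O) = 8 (o(O) = 8 - (O - O) = 8 - 1*0 = 8 + 0 = 8)
j(A, V) = A + 9*V (j(A, V) = V*(-3*(-3)) + A = V*9 + A = 9*V + A = A + 9*V)
n = 35 (n = 6 + (49 - 1*20) = 6 + (49 - 20) = 6 + 29 = 35)
n*o(-8) + x(j(5, -4)) = 35*8 + 9 = 280 + 9 = 289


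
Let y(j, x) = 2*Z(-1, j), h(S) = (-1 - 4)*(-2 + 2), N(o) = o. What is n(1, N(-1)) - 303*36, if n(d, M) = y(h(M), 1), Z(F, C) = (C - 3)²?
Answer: -10890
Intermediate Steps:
Z(F, C) = (-3 + C)²
h(S) = 0 (h(S) = -5*0 = 0)
y(j, x) = 2*(-3 + j)²
n(d, M) = 18 (n(d, M) = 2*(-3 + 0)² = 2*(-3)² = 2*9 = 18)
n(1, N(-1)) - 303*36 = 18 - 303*36 = 18 - 10908 = -10890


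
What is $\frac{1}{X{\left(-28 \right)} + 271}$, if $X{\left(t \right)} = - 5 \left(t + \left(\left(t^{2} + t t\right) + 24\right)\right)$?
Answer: $- \frac{1}{7549} \approx -0.00013247$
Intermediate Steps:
$X{\left(t \right)} = -120 - 10 t^{2} - 5 t$ ($X{\left(t \right)} = - 5 \left(t + \left(\left(t^{2} + t^{2}\right) + 24\right)\right) = - 5 \left(t + \left(2 t^{2} + 24\right)\right) = - 5 \left(t + \left(24 + 2 t^{2}\right)\right) = - 5 \left(24 + t + 2 t^{2}\right) = -120 - 10 t^{2} - 5 t$)
$\frac{1}{X{\left(-28 \right)} + 271} = \frac{1}{\left(-120 - 10 \left(-28\right)^{2} - -140\right) + 271} = \frac{1}{\left(-120 - 7840 + 140\right) + 271} = \frac{1}{-7820 + 271} = \frac{1}{-7549} = - \frac{1}{7549}$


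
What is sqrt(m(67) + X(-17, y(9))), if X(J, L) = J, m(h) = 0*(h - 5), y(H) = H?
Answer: I*sqrt(17) ≈ 4.1231*I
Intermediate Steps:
m(h) = 0 (m(h) = 0*(-5 + h) = 0)
sqrt(m(67) + X(-17, y(9))) = sqrt(0 - 17) = sqrt(-17) = I*sqrt(17)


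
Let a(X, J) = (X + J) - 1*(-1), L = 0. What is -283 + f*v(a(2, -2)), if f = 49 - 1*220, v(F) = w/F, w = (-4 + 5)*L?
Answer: -283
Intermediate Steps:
w = 0 (w = (-4 + 5)*0 = 1*0 = 0)
a(X, J) = 1 + J + X (a(X, J) = (J + X) + 1 = 1 + J + X)
v(F) = 0 (v(F) = 0/F = 0)
f = -171 (f = 49 - 220 = -171)
-283 + f*v(a(2, -2)) = -283 - 171*0 = -283 + 0 = -283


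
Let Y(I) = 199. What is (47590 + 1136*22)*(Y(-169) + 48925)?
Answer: 3565518168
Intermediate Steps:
(47590 + 1136*22)*(Y(-169) + 48925) = (47590 + 1136*22)*(199 + 48925) = (47590 + 24992)*49124 = 72582*49124 = 3565518168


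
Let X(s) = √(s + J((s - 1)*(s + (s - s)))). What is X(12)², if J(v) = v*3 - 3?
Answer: 405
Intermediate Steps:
J(v) = -3 + 3*v (J(v) = 3*v - 3 = -3 + 3*v)
X(s) = √(-3 + s + 3*s*(-1 + s)) (X(s) = √(s + (-3 + 3*((s - 1)*(s + (s - s))))) = √(s + (-3 + 3*((-1 + s)*(s + 0)))) = √(s + (-3 + 3*((-1 + s)*s))) = √(s + (-3 + 3*(s*(-1 + s)))) = √(s + (-3 + 3*s*(-1 + s))) = √(-3 + s + 3*s*(-1 + s)))
X(12)² = (√(-3 + 12 + 3*12*(-1 + 12)))² = (√(-3 + 12 + 3*12*11))² = (√(-3 + 12 + 396))² = (√405)² = (9*√5)² = 405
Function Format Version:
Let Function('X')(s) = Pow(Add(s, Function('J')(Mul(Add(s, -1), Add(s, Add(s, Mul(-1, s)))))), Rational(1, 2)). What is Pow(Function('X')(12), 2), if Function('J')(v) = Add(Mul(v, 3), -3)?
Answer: 405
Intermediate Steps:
Function('J')(v) = Add(-3, Mul(3, v)) (Function('J')(v) = Add(Mul(3, v), -3) = Add(-3, Mul(3, v)))
Function('X')(s) = Pow(Add(-3, s, Mul(3, s, Add(-1, s))), Rational(1, 2)) (Function('X')(s) = Pow(Add(s, Add(-3, Mul(3, Mul(Add(s, -1), Add(s, Add(s, Mul(-1, s))))))), Rational(1, 2)) = Pow(Add(s, Add(-3, Mul(3, Mul(Add(-1, s), Add(s, 0))))), Rational(1, 2)) = Pow(Add(s, Add(-3, Mul(3, Mul(Add(-1, s), s)))), Rational(1, 2)) = Pow(Add(s, Add(-3, Mul(3, Mul(s, Add(-1, s))))), Rational(1, 2)) = Pow(Add(s, Add(-3, Mul(3, s, Add(-1, s)))), Rational(1, 2)) = Pow(Add(-3, s, Mul(3, s, Add(-1, s))), Rational(1, 2)))
Pow(Function('X')(12), 2) = Pow(Pow(Add(-3, 12, Mul(3, 12, Add(-1, 12))), Rational(1, 2)), 2) = Pow(Pow(Add(-3, 12, Mul(3, 12, 11)), Rational(1, 2)), 2) = Pow(Pow(Add(-3, 12, 396), Rational(1, 2)), 2) = Pow(Pow(405, Rational(1, 2)), 2) = Pow(Mul(9, Pow(5, Rational(1, 2))), 2) = 405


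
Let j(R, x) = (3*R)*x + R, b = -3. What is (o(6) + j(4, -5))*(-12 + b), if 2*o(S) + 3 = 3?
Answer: 840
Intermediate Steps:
o(S) = 0 (o(S) = -3/2 + (½)*3 = -3/2 + 3/2 = 0)
j(R, x) = R + 3*R*x (j(R, x) = 3*R*x + R = R + 3*R*x)
(o(6) + j(4, -5))*(-12 + b) = (0 + 4*(1 + 3*(-5)))*(-12 - 3) = (0 + 4*(1 - 15))*(-15) = (0 + 4*(-14))*(-15) = (0 - 56)*(-15) = -56*(-15) = 840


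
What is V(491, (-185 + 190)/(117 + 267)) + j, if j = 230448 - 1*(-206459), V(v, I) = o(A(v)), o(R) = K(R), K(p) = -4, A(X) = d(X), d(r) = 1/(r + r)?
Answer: 436903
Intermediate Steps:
d(r) = 1/(2*r)
A(X) = 1/(2*X)
o(R) = -4
V(v, I) = -4
j = 436907 (j = 230448 + 206459 = 436907)
V(491, (-185 + 190)/(117 + 267)) + j = -4 + 436907 = 436903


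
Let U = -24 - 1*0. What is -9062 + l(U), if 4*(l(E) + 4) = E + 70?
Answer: -18109/2 ≈ -9054.5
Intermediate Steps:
U = -24 (U = -24 + 0 = -24)
l(E) = 27/2 + E/4 (l(E) = -4 + (E + 70)/4 = -4 + (70 + E)/4 = -4 + (35/2 + E/4) = 27/2 + E/4)
-9062 + l(U) = -9062 + (27/2 + (1/4)*(-24)) = -9062 + (27/2 - 6) = -9062 + 15/2 = -18109/2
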